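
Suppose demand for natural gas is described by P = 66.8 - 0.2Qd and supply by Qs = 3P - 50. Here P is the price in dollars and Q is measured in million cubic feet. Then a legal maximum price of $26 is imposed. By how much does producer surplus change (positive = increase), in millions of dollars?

-1342

Rearranging demand gives Qd = 334 - 5P. Without the control the market clears where 334 - 5P = 3P - 50, i.e. P* = 48 and Q* = 94.
The ceiling of 26 is below the equilibrium price 48, so it binds.
At P = 26: Qd = 334 - 5·26 = 204 and Qs = 3·26 - 50 = 28.
Producer surplus without the control is ½ · (48 - 50/3) · 94 = 4418/3.
With the ceiling, producers sell 28 units at 26, so PS = ½ · (26 - 50/3) · 28 = 392/3.
Change in producer surplus = 392/3 - 4418/3 = -1342.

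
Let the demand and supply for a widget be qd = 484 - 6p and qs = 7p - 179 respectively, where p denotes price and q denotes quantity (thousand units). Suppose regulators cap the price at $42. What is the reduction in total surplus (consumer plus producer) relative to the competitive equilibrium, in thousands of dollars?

Setting quantity demanded equal to quantity supplied, 484 - 6p = 7p - 179, gives p* = 51 and q* = 178.
Because the ceiling (42) lies below the market-clearing price, it is binding.
At p = 42: qd = 484 - 6·42 = 232 and qs = 7·42 - 179 = 115.
Quantity traded falls to 115. At q = 115 the demand price is (484 - 115)/6 = 61.5 and the supply price is (179 + 115)/7 = 42.
Deadweight loss = ½ · (61.5 - 42) · (178 - 115) = ½ · 19.5 · 63 = 614.25.

614.25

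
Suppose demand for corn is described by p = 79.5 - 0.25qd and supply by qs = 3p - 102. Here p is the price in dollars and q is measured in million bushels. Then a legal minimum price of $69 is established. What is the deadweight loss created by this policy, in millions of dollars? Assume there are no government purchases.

Rearranging demand gives qd = 318 - 4p. Without the control the market clears where 318 - 4p = 3p - 102, i.e. p* = 60 and q* = 78.
The floor of 69 is above the equilibrium price 60, so it binds.
At p = 69: qd = 318 - 4·69 = 42 and qs = 3·69 - 102 = 105.
Quantity traded falls to 42. At q = 42 the demand price is (318 - 42)/4 = 69 and the supply price is (102 + 42)/3 = 48.
Deadweight loss = ½ · (69 - 48) · (78 - 42) = ½ · 21 · 36 = 378.

378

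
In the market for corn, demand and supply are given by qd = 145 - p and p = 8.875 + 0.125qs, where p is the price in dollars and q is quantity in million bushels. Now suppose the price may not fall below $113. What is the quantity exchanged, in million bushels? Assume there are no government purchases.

Rearranging supply gives qs = 8p - 71. In a free market, 145 - p = 8p - 71 gives the equilibrium p* = 24, q* = 121.
The floor of 113 is above the equilibrium price 24, so it binds.
At p = 113: qd = 145 - 113 = 32 and qs = 8·113 - 71 = 833.
The quantity actually transacted is the short side, demand: 32.

32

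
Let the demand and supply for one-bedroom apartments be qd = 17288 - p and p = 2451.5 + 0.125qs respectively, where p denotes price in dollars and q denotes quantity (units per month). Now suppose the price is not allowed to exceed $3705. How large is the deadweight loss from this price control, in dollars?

5616900

Rearranging supply gives qs = 8p - 19612. Without the control the market clears where 17288 - p = 8p - 19612, i.e. p* = 4100 and q* = 13188.
The ceiling of 3705 is below the equilibrium price 4100, so it binds.
At p = 3705: qd = 17288 - 3705 = 13583 and qs = 8·3705 - 19612 = 10028.
Quantity traded falls to 10028. At q = 10028 the demand price is 17288 - 10028 = 7260 and the supply price is (19612 + 10028)/8 = 3705.
Deadweight loss = ½ · (7260 - 3705) · (13188 - 10028) = ½ · 3555 · 3160 = 5616900.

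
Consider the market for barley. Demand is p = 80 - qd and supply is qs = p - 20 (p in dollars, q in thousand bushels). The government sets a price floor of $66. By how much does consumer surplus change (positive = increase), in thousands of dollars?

Rearranging demand gives qd = 80 - p. In a free market, 80 - p = p - 20 gives the equilibrium p* = 50, q* = 30.
The floor of 66 is above the equilibrium price 50, so it binds.
At p = 66: qd = 80 - 66 = 14 and qs = 66 - 20 = 46.
Consumer surplus without the control is ½ · (80 - 50) · 30 = 450.
With the floor, consumers buy 14 units at 66, so CS = ½ · (80 - 66) · 14 = 98.
Change in consumer surplus = 98 - 450 = -352.

-352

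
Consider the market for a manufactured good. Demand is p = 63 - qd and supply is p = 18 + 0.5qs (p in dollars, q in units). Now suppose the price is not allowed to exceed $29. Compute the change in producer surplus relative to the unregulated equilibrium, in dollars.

-104

Rearranging demand gives qd = 63 - p; rearranging supply gives qs = 2p - 36. Setting quantity demanded equal to quantity supplied, 63 - p = 2p - 36, gives p* = 33 and q* = 30.
The ceiling of 29 is below the equilibrium price 33, so it binds.
At p = 29: qd = 63 - 29 = 34 and qs = 2·29 - 36 = 22.
Producer surplus without the control is ½ · (33 - 18) · 30 = 225.
With the ceiling, producers sell 22 units at 29, so PS = ½ · (29 - 18) · 22 = 121.
Change in producer surplus = 121 - 225 = -104.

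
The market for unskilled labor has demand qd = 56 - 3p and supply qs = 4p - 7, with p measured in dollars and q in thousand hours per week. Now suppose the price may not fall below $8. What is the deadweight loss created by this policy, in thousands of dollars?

Without the control the market clears where 56 - 3p = 4p - 7, i.e. p* = 9 and q* = 29.
Since 8 is below p* = 9, the floor does not bind and the free-market outcome prevails.
Since the control does not bind, no trades are prevented and deadweight loss is zero.

0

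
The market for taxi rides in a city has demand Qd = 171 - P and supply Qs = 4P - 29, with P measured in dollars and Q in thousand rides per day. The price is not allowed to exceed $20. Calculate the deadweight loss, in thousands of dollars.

In a free market, 171 - P = 4P - 29 gives the equilibrium P* = 40, Q* = 131.
Because the ceiling (20) lies below the market-clearing price, it is binding.
At P = 20: Qd = 171 - 20 = 151 and Qs = 4·20 - 29 = 51.
Quantity traded falls to 51. At Q = 51 the demand price is 171 - 51 = 120 and the supply price is (29 + 51)/4 = 20.
Deadweight loss = ½ · (120 - 20) · (131 - 51) = ½ · 100 · 80 = 4000.

4000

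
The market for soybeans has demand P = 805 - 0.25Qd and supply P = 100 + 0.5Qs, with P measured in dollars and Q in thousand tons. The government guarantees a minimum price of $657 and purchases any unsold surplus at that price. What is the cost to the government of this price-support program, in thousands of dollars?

Rearranging demand gives Qd = 3220 - 4P; rearranging supply gives Qs = 2P - 200. In a free market, 3220 - 4P = 2P - 200 gives the equilibrium P* = 570, Q* = 940.
Since 657 > 570, the floor is binding.
At P = 657: Qd = 3220 - 4·657 = 592 and Qs = 2·657 - 200 = 1114.
Surplus = Qs - Qd = 522.
Government expenditure = surplus × support price = 522 × 657 = 342954.

342954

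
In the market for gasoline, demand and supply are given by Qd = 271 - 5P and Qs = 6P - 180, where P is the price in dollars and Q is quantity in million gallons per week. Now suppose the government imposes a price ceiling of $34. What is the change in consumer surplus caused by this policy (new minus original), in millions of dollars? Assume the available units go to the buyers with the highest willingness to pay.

Equilibrium: 271 - 5P = 6P - 180, so 451 = 11P and P* = 41, Q* = 66.
Since 34 < 41, the ceiling is binding.
At P = 34: Qd = 271 - 5·34 = 101 and Qs = 6·34 - 180 = 24.
Consumer surplus without the control is ½ · (54.2 - 41) · 66 = 435.6.
With the ceiling, 24 units are sold at 34 (assume they go to the highest-value buyers). The demand price at Q = 24 is 49.4, so CS = ½ · [(54.2 - 34) + (49.4 - 34)] · 24 = 427.2.
Change in consumer surplus = 427.2 - 435.6 = -8.4.

-8.4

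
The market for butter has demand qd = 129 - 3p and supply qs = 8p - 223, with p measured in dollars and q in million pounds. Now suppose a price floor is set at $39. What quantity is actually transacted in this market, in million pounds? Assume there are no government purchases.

Equilibrium: 129 - 3p = 8p - 223, so 352 = 11p and p* = 32, q* = 33.
The floor of 39 is above the equilibrium price 32, so it binds.
At p = 39: qd = 129 - 3·39 = 12 and qs = 8·39 - 223 = 89.
The quantity actually transacted is the short side, demand: 12.

12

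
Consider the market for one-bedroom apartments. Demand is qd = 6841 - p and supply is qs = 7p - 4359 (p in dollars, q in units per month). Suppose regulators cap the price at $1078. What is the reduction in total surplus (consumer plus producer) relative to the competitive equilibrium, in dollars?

Without the control the market clears where 6841 - p = 7p - 4359, i.e. p* = 1400 and q* = 5441.
Because the ceiling (1078) lies below the market-clearing price, it is binding.
At p = 1078: qd = 6841 - 1078 = 5763 and qs = 7·1078 - 4359 = 3187.
Quantity traded falls to 3187. At q = 3187 the demand price is 6841 - 3187 = 3654 and the supply price is (4359 + 3187)/7 = 1078.
Deadweight loss = ½ · (3654 - 1078) · (5441 - 3187) = ½ · 2576 · 2254 = 2903152.

2903152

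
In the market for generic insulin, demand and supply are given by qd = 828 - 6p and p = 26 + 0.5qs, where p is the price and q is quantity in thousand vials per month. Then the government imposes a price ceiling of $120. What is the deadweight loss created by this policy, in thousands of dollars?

Rearranging supply gives qs = 2p - 52. In a free market, 828 - 6p = 2p - 52 gives the equilibrium p* = 110, q* = 168.
Since 120 is above p* = 110, the ceiling does not bind and the free-market outcome prevails.
Since the control does not bind, no trades are prevented and deadweight loss is zero.

0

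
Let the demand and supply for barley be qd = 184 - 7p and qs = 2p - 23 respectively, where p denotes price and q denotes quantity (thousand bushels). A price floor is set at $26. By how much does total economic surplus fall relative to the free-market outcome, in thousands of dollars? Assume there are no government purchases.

Setting quantity demanded equal to quantity supplied, 184 - 7p = 2p - 23, gives p* = 23 and q* = 23.
Since 26 > 23, the floor is binding.
At p = 26: qd = 184 - 7·26 = 2 and qs = 2·26 - 23 = 29.
Quantity traded falls to 2. At q = 2 the demand price is (184 - 2)/7 = 26 and the supply price is (23 + 2)/2 = 12.5.
Deadweight loss = ½ · (26 - 12.5) · (23 - 2) = ½ · 13.5 · 21 = 141.75.

141.75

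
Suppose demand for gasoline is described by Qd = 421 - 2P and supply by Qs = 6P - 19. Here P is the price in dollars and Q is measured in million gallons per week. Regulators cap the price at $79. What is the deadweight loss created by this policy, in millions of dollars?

Setting quantity demanded equal to quantity supplied, 421 - 2P = 6P - 19, gives P* = 55 and Q* = 311.
The ceiling of 79 is above the equilibrium price 55, so it is not binding; the market clears at P* = 55, Q* = 311.
Since the control does not bind, no trades are prevented and deadweight loss is zero.

0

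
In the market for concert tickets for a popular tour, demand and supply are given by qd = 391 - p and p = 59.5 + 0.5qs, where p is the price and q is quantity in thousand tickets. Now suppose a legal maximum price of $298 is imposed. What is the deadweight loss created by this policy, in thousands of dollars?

0

Rearranging supply gives qs = 2p - 119. In a free market, 391 - p = 2p - 119 gives the equilibrium p* = 170, q* = 221.
The ceiling of 298 is above the equilibrium price 170, so it is not binding; the market clears at p* = 170, q* = 221.
Since the control does not bind, no trades are prevented and deadweight loss is zero.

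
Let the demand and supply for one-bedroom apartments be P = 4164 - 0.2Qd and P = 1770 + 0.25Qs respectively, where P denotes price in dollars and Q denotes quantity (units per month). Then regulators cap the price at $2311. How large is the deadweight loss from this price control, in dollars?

Rearranging demand gives Qd = 20820 - 5P; rearranging supply gives Qs = 4P - 7080. Setting quantity demanded equal to quantity supplied, 20820 - 5P = 4P - 7080, gives P* = 3100 and Q* = 5320.
Since 2311 < 3100, the ceiling is binding.
At P = 2311: Qd = 20820 - 5·2311 = 9265 and Qs = 4·2311 - 7080 = 2164.
Quantity traded falls to 2164. At Q = 2164 the demand price is (20820 - 2164)/5 = 3731.2 and the supply price is (7080 + 2164)/4 = 2311.
Deadweight loss = ½ · (3731.2 - 2311) · (5320 - 2164) = ½ · 1420.2 · 3156 = 2241075.6.

2241075.6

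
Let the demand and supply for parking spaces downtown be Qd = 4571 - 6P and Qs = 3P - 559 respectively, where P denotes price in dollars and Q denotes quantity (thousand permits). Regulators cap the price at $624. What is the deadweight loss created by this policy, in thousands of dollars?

0

In a free market, 4571 - 6P = 3P - 559 gives the equilibrium P* = 570, Q* = 1151.
Since 624 is above P* = 570, the ceiling does not bind and the free-market outcome prevails.
Since the control does not bind, no trades are prevented and deadweight loss is zero.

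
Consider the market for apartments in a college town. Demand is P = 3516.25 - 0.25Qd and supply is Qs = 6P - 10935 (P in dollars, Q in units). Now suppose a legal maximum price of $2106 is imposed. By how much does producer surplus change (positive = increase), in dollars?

Rearranging demand gives Qd = 14065 - 4P. Equilibrium: 14065 - 4P = 6P - 10935, so 25000 = 10P and P* = 2500, Q* = 4065.
Because the ceiling (2106) lies below the market-clearing price, it is binding.
At P = 2106: Qd = 14065 - 4·2106 = 5641 and Qs = 6·2106 - 10935 = 1701.
Producer surplus without the control is ½ · (2500 - 1822.5) · 4065 = 1377018.75.
With the ceiling, producers sell 1701 units at 2106, so PS = ½ · (2106 - 1822.5) · 1701 = 241116.75.
Change in producer surplus = 241116.75 - 1377018.75 = -1135902.

-1135902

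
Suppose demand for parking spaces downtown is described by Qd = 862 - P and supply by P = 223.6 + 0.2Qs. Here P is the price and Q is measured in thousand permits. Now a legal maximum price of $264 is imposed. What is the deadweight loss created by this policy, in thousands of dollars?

Rearranging supply gives Qs = 5P - 1118. Without the control the market clears where 862 - P = 5P - 1118, i.e. P* = 330 and Q* = 532.
Because the ceiling (264) lies below the market-clearing price, it is binding.
At P = 264: Qd = 862 - 264 = 598 and Qs = 5·264 - 1118 = 202.
Quantity traded falls to 202. At Q = 202 the demand price is 862 - 202 = 660 and the supply price is (1118 + 202)/5 = 264.
Deadweight loss = ½ · (660 - 264) · (532 - 202) = ½ · 396 · 330 = 65340.

65340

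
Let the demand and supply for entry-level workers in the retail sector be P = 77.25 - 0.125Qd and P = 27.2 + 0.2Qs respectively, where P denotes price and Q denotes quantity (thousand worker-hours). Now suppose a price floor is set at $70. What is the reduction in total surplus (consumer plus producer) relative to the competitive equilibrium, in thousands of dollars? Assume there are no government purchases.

Rearranging demand gives Qd = 618 - 8P; rearranging supply gives Qs = 5P - 136. Equilibrium: 618 - 8P = 5P - 136, so 754 = 13P and P* = 58, Q* = 154.
The floor of 70 is above the equilibrium price 58, so it binds.
At P = 70: Qd = 618 - 8·70 = 58 and Qs = 5·70 - 136 = 214.
Quantity traded falls to 58. At Q = 58 the demand price is (618 - 58)/8 = 70 and the supply price is (136 + 58)/5 = 38.8.
Deadweight loss = ½ · (70 - 38.8) · (154 - 58) = ½ · 31.2 · 96 = 1497.6.

1497.6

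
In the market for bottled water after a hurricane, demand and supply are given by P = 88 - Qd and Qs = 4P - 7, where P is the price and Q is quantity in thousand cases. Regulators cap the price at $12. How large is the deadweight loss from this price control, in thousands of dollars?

Rearranging demand gives Qd = 88 - P. In a free market, 88 - P = 4P - 7 gives the equilibrium P* = 19, Q* = 69.
The ceiling of 12 is below the equilibrium price 19, so it binds.
At P = 12: Qd = 88 - 12 = 76 and Qs = 4·12 - 7 = 41.
Quantity traded falls to 41. At Q = 41 the demand price is 88 - 41 = 47 and the supply price is (7 + 41)/4 = 12.
Deadweight loss = ½ · (47 - 12) · (69 - 41) = ½ · 35 · 28 = 490.

490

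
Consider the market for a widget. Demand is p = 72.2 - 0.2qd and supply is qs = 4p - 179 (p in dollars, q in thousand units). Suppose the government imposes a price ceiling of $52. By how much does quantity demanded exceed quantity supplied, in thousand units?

Rearranging demand gives qd = 361 - 5p. In a free market, 361 - 5p = 4p - 179 gives the equilibrium p* = 60, q* = 61.
Because the ceiling (52) lies below the market-clearing price, it is binding.
At p = 52: qd = 361 - 5·52 = 101 and qs = 4·52 - 179 = 29.
Shortage = qd - qs = 101 - 29 = 72.

72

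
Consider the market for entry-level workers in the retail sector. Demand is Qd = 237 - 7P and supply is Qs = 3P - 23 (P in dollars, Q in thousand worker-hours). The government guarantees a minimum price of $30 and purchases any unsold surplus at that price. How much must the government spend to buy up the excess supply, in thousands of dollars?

Equilibrium: 237 - 7P = 3P - 23, so 260 = 10P and P* = 26, Q* = 55.
Since 30 > 26, the floor is binding.
At P = 30: Qd = 237 - 7·30 = 27 and Qs = 3·30 - 23 = 67.
Surplus = Qs - Qd = 40.
Government expenditure = surplus × support price = 40 × 30 = 1200.

1200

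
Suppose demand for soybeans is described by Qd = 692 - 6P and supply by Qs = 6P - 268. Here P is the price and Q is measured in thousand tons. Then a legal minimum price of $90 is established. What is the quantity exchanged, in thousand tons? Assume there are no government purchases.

Equilibrium: 692 - 6P = 6P - 268, so 960 = 12P and P* = 80, Q* = 212.
The floor of 90 is above the equilibrium price 80, so it binds.
At P = 90: Qd = 692 - 6·90 = 152 and Qs = 6·90 - 268 = 272.
The quantity actually transacted is the short side, demand: 152.

152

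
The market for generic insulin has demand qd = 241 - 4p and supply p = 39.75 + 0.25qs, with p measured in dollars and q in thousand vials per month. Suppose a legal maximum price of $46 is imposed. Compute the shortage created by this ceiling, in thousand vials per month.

Rearranging supply gives qs = 4p - 159. Equilibrium: 241 - 4p = 4p - 159, so 400 = 8p and p* = 50, q* = 41.
Because the ceiling (46) lies below the market-clearing price, it is binding.
At p = 46: qd = 241 - 4·46 = 57 and qs = 4·46 - 159 = 25.
Shortage = qd - qs = 57 - 25 = 32.

32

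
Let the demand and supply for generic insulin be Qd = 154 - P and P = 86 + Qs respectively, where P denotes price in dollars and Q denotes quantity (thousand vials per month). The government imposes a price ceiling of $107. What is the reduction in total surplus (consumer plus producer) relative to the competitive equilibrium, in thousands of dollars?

169

Rearranging supply gives Qs = P - 86. Setting quantity demanded equal to quantity supplied, 154 - P = P - 86, gives P* = 120 and Q* = 34.
Since 107 < 120, the ceiling is binding.
At P = 107: Qd = 154 - 107 = 47 and Qs = 107 - 86 = 21.
Quantity traded falls to 21. At Q = 21 the demand price is 154 - 21 = 133 and the supply price is 86 + 21 = 107.
Deadweight loss = ½ · (133 - 107) · (34 - 21) = ½ · 26 · 13 = 169.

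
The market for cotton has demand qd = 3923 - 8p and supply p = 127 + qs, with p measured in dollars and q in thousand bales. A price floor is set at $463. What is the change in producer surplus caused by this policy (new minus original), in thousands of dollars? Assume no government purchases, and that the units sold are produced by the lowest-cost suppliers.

-2561

Rearranging supply gives qs = p - 127. Equilibrium: 3923 - 8p = p - 127, so 4050 = 9p and p* = 450, q* = 323.
The floor of 463 is above the equilibrium price 450, so it binds.
At p = 463: qd = 3923 - 8·463 = 219 and qs = 463 - 127 = 336.
Producer surplus without the control is ½ · (450 - 127) · 323 = 52164.5.
With the floor, 219 units are sold at 463. The supply price at q = 219 is 346, so PS = ½ · [(463 - 127) + (463 - 346)] · 219 = 49603.5.
Change in producer surplus = 49603.5 - 52164.5 = -2561.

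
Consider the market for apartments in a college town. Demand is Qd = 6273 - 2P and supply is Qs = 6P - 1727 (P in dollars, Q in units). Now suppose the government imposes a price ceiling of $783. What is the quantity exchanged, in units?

Setting quantity demanded equal to quantity supplied, 6273 - 2P = 6P - 1727, gives P* = 1000 and Q* = 4273.
The ceiling of 783 is below the equilibrium price 1000, so it binds.
At P = 783: Qd = 6273 - 2·783 = 4707 and Qs = 6·783 - 1727 = 2971.
The quantity actually transacted is the short side, supply: 2971.

2971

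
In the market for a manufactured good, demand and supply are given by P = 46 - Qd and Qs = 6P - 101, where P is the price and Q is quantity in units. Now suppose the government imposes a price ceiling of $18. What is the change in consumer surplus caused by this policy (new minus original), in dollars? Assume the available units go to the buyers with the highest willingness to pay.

Rearranging demand gives Qd = 46 - P. Equilibrium: 46 - P = 6P - 101, so 147 = 7P and P* = 21, Q* = 25.
The ceiling of 18 is below the equilibrium price 21, so it binds.
At P = 18: Qd = 46 - 18 = 28 and Qs = 6·18 - 101 = 7.
Consumer surplus without the control is ½ · (46 - 21) · 25 = 312.5.
With the ceiling, 7 units are sold at 18 (assume they go to the highest-value buyers). The demand price at Q = 7 is 39, so CS = ½ · [(46 - 18) + (39 - 18)] · 7 = 171.5.
Change in consumer surplus = 171.5 - 312.5 = -141.

-141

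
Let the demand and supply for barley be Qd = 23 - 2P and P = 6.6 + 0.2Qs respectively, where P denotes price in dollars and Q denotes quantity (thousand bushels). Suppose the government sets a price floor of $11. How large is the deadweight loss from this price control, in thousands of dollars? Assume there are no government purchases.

Rearranging supply gives Qs = 5P - 33. Setting quantity demanded equal to quantity supplied, 23 - 2P = 5P - 33, gives P* = 8 and Q* = 7.
The floor of 11 is above the equilibrium price 8, so it binds.
At P = 11: Qd = 23 - 2·11 = 1 and Qs = 5·11 - 33 = 22.
Quantity traded falls to 1. At Q = 1 the demand price is (23 - 1)/2 = 11 and the supply price is (33 + 1)/5 = 6.8.
Deadweight loss = ½ · (11 - 6.8) · (7 - 1) = ½ · 4.2 · 6 = 12.6.

12.6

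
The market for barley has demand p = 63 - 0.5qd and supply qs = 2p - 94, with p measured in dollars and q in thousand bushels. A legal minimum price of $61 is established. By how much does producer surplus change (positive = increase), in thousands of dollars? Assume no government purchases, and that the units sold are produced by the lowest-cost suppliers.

-12

Rearranging demand gives qd = 126 - 2p. In a free market, 126 - 2p = 2p - 94 gives the equilibrium p* = 55, q* = 16.
The floor of 61 is above the equilibrium price 55, so it binds.
At p = 61: qd = 126 - 2·61 = 4 and qs = 2·61 - 94 = 28.
Producer surplus without the control is ½ · (55 - 47) · 16 = 64.
With the floor, 4 units are sold at 61. The supply price at q = 4 is 49, so PS = ½ · [(61 - 47) + (61 - 49)] · 4 = 52.
Change in producer surplus = 52 - 64 = -12.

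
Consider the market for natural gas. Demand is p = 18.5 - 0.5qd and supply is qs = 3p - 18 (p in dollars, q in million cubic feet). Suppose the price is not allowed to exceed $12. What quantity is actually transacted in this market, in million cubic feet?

15

Rearranging demand gives qd = 37 - 2p. Setting quantity demanded equal to quantity supplied, 37 - 2p = 3p - 18, gives p* = 11 and q* = 15.
Since 12 is above p* = 11, the ceiling does not bind and the free-market outcome prevails.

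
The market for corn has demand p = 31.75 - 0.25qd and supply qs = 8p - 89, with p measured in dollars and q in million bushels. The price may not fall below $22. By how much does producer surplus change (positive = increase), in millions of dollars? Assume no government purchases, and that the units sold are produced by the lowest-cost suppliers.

Rearranging demand gives qd = 127 - 4p. Equilibrium: 127 - 4p = 8p - 89, so 216 = 12p and p* = 18, q* = 55.
Because the floor (22) lies above the market-clearing price, it is binding.
At p = 22: qd = 127 - 4·22 = 39 and qs = 8·22 - 89 = 87.
Producer surplus without the control is ½ · (18 - 11.125) · 55 = 189.0625.
With the floor, 39 units are sold at 22. The supply price at q = 39 is 16, so PS = ½ · [(22 - 11.125) + (22 - 16)] · 39 = 329.0625.
Change in producer surplus = 329.0625 - 189.0625 = 140.

140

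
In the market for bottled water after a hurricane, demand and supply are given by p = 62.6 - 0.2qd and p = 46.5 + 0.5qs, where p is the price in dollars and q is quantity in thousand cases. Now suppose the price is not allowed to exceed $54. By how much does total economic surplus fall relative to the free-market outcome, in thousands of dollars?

Rearranging demand gives qd = 313 - 5p; rearranging supply gives qs = 2p - 93. Equilibrium: 313 - 5p = 2p - 93, so 406 = 7p and p* = 58, q* = 23.
Because the ceiling (54) lies below the market-clearing price, it is binding.
At p = 54: qd = 313 - 5·54 = 43 and qs = 2·54 - 93 = 15.
Quantity traded falls to 15. At q = 15 the demand price is (313 - 15)/5 = 59.6 and the supply price is (93 + 15)/2 = 54.
Deadweight loss = ½ · (59.6 - 54) · (23 - 15) = ½ · 5.6 · 8 = 22.4.

22.4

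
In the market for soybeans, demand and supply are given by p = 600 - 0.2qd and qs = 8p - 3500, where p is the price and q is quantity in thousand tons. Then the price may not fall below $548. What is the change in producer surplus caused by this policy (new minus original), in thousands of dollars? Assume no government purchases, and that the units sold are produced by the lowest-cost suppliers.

8880

Rearranging demand gives qd = 3000 - 5p. Setting quantity demanded equal to quantity supplied, 3000 - 5p = 8p - 3500, gives p* = 500 and q* = 500.
Since 548 > 500, the floor is binding.
At p = 548: qd = 3000 - 5·548 = 260 and qs = 8·548 - 3500 = 884.
Producer surplus without the control is ½ · (500 - 437.5) · 500 = 15625.
With the floor, 260 units are sold at 548. The supply price at q = 260 is 470, so PS = ½ · [(548 - 437.5) + (548 - 470)] · 260 = 24505.
Change in producer surplus = 24505 - 15625 = 8880.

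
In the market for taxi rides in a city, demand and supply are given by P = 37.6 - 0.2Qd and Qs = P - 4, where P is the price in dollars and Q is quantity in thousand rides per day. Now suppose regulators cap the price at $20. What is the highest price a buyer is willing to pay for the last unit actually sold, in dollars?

34.4

Rearranging demand gives Qd = 188 - 5P. Setting quantity demanded equal to quantity supplied, 188 - 5P = P - 4, gives P* = 32 and Q* = 28.
Since 20 < 32, the ceiling is binding.
At P = 20: Qd = 188 - 5·20 = 88 and Qs = 20 - 4 = 16.
Only 16 units reach the market. On the demand curve, the marginal buyer's willingness to pay at Q = 16 is (188 - 16)/5 = 34.4.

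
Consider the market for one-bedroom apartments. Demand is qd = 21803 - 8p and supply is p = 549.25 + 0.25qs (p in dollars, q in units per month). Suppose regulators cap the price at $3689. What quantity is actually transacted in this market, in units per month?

Rearranging supply gives qs = 4p - 2197. Without the control the market clears where 21803 - 8p = 4p - 2197, i.e. p* = 2000 and q* = 5803.
The ceiling of 3689 is above the equilibrium price 2000, so it is not binding; the market clears at p* = 2000, q* = 5803.

5803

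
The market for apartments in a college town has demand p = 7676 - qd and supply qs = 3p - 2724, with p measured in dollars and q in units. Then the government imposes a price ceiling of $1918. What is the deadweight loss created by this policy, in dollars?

2790744

Rearranging demand gives qd = 7676 - p. Without the control the market clears where 7676 - p = 3p - 2724, i.e. p* = 2600 and q* = 5076.
The ceiling of 1918 is below the equilibrium price 2600, so it binds.
At p = 1918: qd = 7676 - 1918 = 5758 and qs = 3·1918 - 2724 = 3030.
Quantity traded falls to 3030. At q = 3030 the demand price is 7676 - 3030 = 4646 and the supply price is (2724 + 3030)/3 = 1918.
Deadweight loss = ½ · (4646 - 1918) · (5076 - 3030) = ½ · 2728 · 2046 = 2790744.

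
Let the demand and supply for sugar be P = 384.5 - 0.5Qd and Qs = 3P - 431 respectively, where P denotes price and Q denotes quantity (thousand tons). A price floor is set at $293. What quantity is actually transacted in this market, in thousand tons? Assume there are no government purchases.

183

Rearranging demand gives Qd = 769 - 2P. Equilibrium: 769 - 2P = 3P - 431, so 1200 = 5P and P* = 240, Q* = 289.
Since 293 > 240, the floor is binding.
At P = 293: Qd = 769 - 2·293 = 183 and Qs = 3·293 - 431 = 448.
The quantity actually transacted is the short side, demand: 183.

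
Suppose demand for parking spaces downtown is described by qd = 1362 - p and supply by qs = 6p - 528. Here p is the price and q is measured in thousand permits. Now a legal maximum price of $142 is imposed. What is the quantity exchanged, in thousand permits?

Equilibrium: 1362 - p = 6p - 528, so 1890 = 7p and p* = 270, q* = 1092.
The ceiling of 142 is below the equilibrium price 270, so it binds.
At p = 142: qd = 1362 - 142 = 1220 and qs = 6·142 - 528 = 324.
The quantity actually transacted is the short side, supply: 324.

324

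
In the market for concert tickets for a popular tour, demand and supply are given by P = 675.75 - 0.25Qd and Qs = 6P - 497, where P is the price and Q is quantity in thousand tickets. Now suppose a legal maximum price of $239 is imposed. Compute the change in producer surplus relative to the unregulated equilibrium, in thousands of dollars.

-95580

Rearranging demand gives Qd = 2703 - 4P. Without the control the market clears where 2703 - 4P = 6P - 497, i.e. P* = 320 and Q* = 1423.
The ceiling of 239 is below the equilibrium price 320, so it binds.
At P = 239: Qd = 2703 - 4·239 = 1747 and Qs = 6·239 - 497 = 937.
Producer surplus without the control is ½ · (320 - 497/6) · 1423 = 2024929/12.
With the ceiling, producers sell 937 units at 239, so PS = ½ · (239 - 497/6) · 937 = 877969/12.
Change in producer surplus = 877969/12 - 2024929/12 = -95580.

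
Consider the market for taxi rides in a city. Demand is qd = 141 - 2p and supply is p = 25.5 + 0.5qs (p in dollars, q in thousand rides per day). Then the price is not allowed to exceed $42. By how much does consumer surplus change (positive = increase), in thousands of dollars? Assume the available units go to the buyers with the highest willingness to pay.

Rearranging supply gives qs = 2p - 51. In a free market, 141 - 2p = 2p - 51 gives the equilibrium p* = 48, q* = 45.
Because the ceiling (42) lies below the market-clearing price, it is binding.
At p = 42: qd = 141 - 2·42 = 57 and qs = 2·42 - 51 = 33.
Consumer surplus without the control is ½ · (70.5 - 48) · 45 = 506.25.
With the ceiling, 33 units are sold at 42 (assume they go to the highest-value buyers). The demand price at q = 33 is 54, so CS = ½ · [(70.5 - 42) + (54 - 42)] · 33 = 668.25.
Change in consumer surplus = 668.25 - 506.25 = 162.

162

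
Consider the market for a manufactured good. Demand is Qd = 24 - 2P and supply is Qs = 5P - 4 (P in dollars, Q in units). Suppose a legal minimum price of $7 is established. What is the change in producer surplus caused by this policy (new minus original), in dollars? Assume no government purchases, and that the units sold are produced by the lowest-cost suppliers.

Equilibrium: 24 - 2P = 5P - 4, so 28 = 7P and P* = 4, Q* = 16.
The floor of 7 is above the equilibrium price 4, so it binds.
At P = 7: Qd = 24 - 2·7 = 10 and Qs = 5·7 - 4 = 31.
Producer surplus without the control is ½ · (4 - 0.8) · 16 = 25.6.
With the floor, 10 units are sold at 7. The supply price at Q = 10 is 2.8, so PS = ½ · [(7 - 0.8) + (7 - 2.8)] · 10 = 52.
Change in producer surplus = 52 - 25.6 = 26.4.

26.4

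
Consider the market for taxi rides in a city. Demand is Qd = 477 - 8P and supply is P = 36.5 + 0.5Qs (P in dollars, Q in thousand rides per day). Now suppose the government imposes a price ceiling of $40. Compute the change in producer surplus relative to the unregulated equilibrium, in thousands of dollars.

Rearranging supply gives Qs = 2P - 73. Without the control the market clears where 477 - 8P = 2P - 73, i.e. P* = 55 and Q* = 37.
Since 40 < 55, the ceiling is binding.
At P = 40: Qd = 477 - 8·40 = 157 and Qs = 2·40 - 73 = 7.
Producer surplus without the control is ½ · (55 - 36.5) · 37 = 342.25.
With the ceiling, producers sell 7 units at 40, so PS = ½ · (40 - 36.5) · 7 = 12.25.
Change in producer surplus = 12.25 - 342.25 = -330.

-330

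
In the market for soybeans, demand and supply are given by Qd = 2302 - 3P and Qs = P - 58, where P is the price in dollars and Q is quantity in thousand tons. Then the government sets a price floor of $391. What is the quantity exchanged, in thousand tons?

532

In a free market, 2302 - 3P = P - 58 gives the equilibrium P* = 590, Q* = 532.
Since 391 is below P* = 590, the floor does not bind and the free-market outcome prevails.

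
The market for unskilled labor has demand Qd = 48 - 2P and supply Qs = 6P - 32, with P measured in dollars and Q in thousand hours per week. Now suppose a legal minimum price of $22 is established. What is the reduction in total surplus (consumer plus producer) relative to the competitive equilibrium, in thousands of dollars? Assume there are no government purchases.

192

Setting quantity demanded equal to quantity supplied, 48 - 2P = 6P - 32, gives P* = 10 and Q* = 28.
Because the floor (22) lies above the market-clearing price, it is binding.
At P = 22: Qd = 48 - 2·22 = 4 and Qs = 6·22 - 32 = 100.
Quantity traded falls to 4. At Q = 4 the demand price is (48 - 4)/2 = 22 and the supply price is (32 + 4)/6 = 6.
Deadweight loss = ½ · (22 - 6) · (28 - 4) = ½ · 16 · 24 = 192.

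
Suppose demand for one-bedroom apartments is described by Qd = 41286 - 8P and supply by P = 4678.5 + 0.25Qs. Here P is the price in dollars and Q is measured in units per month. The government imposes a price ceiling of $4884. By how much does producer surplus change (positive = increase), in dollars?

-122264

Rearranging supply gives Qs = 4P - 18714. In a free market, 41286 - 8P = 4P - 18714 gives the equilibrium P* = 5000, Q* = 1286.
Because the ceiling (4884) lies below the market-clearing price, it is binding.
At P = 4884: Qd = 41286 - 8·4884 = 2214 and Qs = 4·4884 - 18714 = 822.
Producer surplus without the control is ½ · (5000 - 4678.5) · 1286 = 206724.5.
With the ceiling, producers sell 822 units at 4884, so PS = ½ · (4884 - 4678.5) · 822 = 84460.5.
Change in producer surplus = 84460.5 - 206724.5 = -122264.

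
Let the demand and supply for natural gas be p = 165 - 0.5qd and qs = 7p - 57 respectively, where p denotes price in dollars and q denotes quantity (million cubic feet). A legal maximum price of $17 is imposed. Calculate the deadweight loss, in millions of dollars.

10647

Rearranging demand gives qd = 330 - 2p. In a free market, 330 - 2p = 7p - 57 gives the equilibrium p* = 43, q* = 244.
The ceiling of 17 is below the equilibrium price 43, so it binds.
At p = 17: qd = 330 - 2·17 = 296 and qs = 7·17 - 57 = 62.
Quantity traded falls to 62. At q = 62 the demand price is (330 - 62)/2 = 134 and the supply price is (57 + 62)/7 = 17.
Deadweight loss = ½ · (134 - 17) · (244 - 62) = ½ · 117 · 182 = 10647.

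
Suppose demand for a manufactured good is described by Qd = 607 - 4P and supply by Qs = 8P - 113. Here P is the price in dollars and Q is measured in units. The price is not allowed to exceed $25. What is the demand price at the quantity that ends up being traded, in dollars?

130

Setting quantity demanded equal to quantity supplied, 607 - 4P = 8P - 113, gives P* = 60 and Q* = 367.
Since 25 < 60, the ceiling is binding.
At P = 25: Qd = 607 - 4·25 = 507 and Qs = 8·25 - 113 = 87.
Only 87 units reach the market. On the demand curve, the marginal buyer's willingness to pay at Q = 87 is (607 - 87)/4 = 130.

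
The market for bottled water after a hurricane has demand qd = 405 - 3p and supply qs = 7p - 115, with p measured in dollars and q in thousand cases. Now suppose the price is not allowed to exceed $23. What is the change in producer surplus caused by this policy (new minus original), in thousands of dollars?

-4277.5

Setting quantity demanded equal to quantity supplied, 405 - 3p = 7p - 115, gives p* = 52 and q* = 249.
The ceiling of 23 is below the equilibrium price 52, so it binds.
At p = 23: qd = 405 - 3·23 = 336 and qs = 7·23 - 115 = 46.
Producer surplus without the control is ½ · (52 - 115/7) · 249 = 62001/14.
With the ceiling, producers sell 46 units at 23, so PS = ½ · (23 - 115/7) · 46 = 1058/7.
Change in producer surplus = 1058/7 - 62001/14 = -4277.5.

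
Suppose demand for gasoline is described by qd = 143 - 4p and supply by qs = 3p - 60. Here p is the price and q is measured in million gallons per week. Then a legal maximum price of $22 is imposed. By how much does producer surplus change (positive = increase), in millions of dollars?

-115.5

In a free market, 143 - 4p = 3p - 60 gives the equilibrium p* = 29, q* = 27.
Since 22 < 29, the ceiling is binding.
At p = 22: qd = 143 - 4·22 = 55 and qs = 3·22 - 60 = 6.
Producer surplus without the control is ½ · (29 - 20) · 27 = 121.5.
With the ceiling, producers sell 6 units at 22, so PS = ½ · (22 - 20) · 6 = 6.
Change in producer surplus = 6 - 121.5 = -115.5.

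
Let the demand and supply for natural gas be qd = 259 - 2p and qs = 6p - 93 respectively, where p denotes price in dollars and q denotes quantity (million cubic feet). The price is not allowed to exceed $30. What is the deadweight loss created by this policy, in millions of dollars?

2352

Setting quantity demanded equal to quantity supplied, 259 - 2p = 6p - 93, gives p* = 44 and q* = 171.
Because the ceiling (30) lies below the market-clearing price, it is binding.
At p = 30: qd = 259 - 2·30 = 199 and qs = 6·30 - 93 = 87.
Quantity traded falls to 87. At q = 87 the demand price is (259 - 87)/2 = 86 and the supply price is (93 + 87)/6 = 30.
Deadweight loss = ½ · (86 - 30) · (171 - 87) = ½ · 56 · 84 = 2352.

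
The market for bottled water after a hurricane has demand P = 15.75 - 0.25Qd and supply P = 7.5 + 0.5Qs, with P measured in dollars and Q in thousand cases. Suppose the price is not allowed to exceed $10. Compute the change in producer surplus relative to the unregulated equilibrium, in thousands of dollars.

Rearranging demand gives Qd = 63 - 4P; rearranging supply gives Qs = 2P - 15. Setting quantity demanded equal to quantity supplied, 63 - 4P = 2P - 15, gives P* = 13 and Q* = 11.
Because the ceiling (10) lies below the market-clearing price, it is binding.
At P = 10: Qd = 63 - 4·10 = 23 and Qs = 2·10 - 15 = 5.
Producer surplus without the control is ½ · (13 - 7.5) · 11 = 30.25.
With the ceiling, producers sell 5 units at 10, so PS = ½ · (10 - 7.5) · 5 = 6.25.
Change in producer surplus = 6.25 - 30.25 = -24.

-24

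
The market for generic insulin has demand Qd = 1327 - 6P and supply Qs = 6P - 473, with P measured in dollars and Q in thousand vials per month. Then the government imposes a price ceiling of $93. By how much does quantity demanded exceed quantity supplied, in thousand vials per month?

In a free market, 1327 - 6P = 6P - 473 gives the equilibrium P* = 150, Q* = 427.
The ceiling of 93 is below the equilibrium price 150, so it binds.
At P = 93: Qd = 1327 - 6·93 = 769 and Qs = 6·93 - 473 = 85.
Shortage = Qd - Qs = 769 - 85 = 684.

684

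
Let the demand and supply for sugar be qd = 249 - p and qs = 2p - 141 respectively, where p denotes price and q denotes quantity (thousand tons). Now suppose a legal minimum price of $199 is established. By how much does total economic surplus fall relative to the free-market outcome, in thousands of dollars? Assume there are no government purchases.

3570.75

Equilibrium: 249 - p = 2p - 141, so 390 = 3p and p* = 130, q* = 119.
Because the floor (199) lies above the market-clearing price, it is binding.
At p = 199: qd = 249 - 199 = 50 and qs = 2·199 - 141 = 257.
Quantity traded falls to 50. At q = 50 the demand price is 249 - 50 = 199 and the supply price is (141 + 50)/2 = 95.5.
Deadweight loss = ½ · (199 - 95.5) · (119 - 50) = ½ · 103.5 · 69 = 3570.75.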